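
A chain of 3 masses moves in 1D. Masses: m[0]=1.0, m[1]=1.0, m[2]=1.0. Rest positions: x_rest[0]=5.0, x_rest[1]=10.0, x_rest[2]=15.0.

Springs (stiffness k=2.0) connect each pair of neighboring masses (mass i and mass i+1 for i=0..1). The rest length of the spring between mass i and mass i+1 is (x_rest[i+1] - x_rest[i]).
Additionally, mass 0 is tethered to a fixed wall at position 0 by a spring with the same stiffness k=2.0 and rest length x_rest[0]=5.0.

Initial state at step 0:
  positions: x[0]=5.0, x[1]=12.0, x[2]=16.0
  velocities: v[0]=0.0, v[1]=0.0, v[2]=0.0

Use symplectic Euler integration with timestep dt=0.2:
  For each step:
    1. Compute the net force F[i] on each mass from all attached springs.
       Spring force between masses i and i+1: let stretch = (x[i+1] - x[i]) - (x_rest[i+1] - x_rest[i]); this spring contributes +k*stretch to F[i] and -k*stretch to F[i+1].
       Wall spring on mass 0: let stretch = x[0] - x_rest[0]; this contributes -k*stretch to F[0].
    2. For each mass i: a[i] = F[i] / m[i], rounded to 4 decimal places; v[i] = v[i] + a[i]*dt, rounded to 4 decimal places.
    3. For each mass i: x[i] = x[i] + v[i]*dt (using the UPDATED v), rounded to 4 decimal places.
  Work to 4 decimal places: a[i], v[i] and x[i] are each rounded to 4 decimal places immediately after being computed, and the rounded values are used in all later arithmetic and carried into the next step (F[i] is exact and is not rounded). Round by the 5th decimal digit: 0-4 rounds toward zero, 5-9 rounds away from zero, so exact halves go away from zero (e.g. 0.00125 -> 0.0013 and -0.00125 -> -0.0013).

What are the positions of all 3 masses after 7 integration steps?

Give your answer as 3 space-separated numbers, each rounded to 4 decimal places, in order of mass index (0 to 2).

Step 0: x=[5.0000 12.0000 16.0000] v=[0.0000 0.0000 0.0000]
Step 1: x=[5.1600 11.7600 16.0800] v=[0.8000 -1.2000 0.4000]
Step 2: x=[5.4352 11.3376 16.2144] v=[1.3760 -2.1120 0.6720]
Step 3: x=[5.7478 10.8332 16.3587] v=[1.5629 -2.5222 0.7213]
Step 4: x=[6.0074 10.3640 16.4609] v=[1.2979 -2.3462 0.5111]
Step 5: x=[6.1349 10.0340 16.4754] v=[0.6376 -1.6501 0.0723]
Step 6: x=[6.0836 9.9074 16.3745] v=[-0.2567 -0.6332 -0.5043]
Step 7: x=[5.8515 9.9922 16.1563] v=[-1.1606 0.4241 -1.0911]

Answer: 5.8515 9.9922 16.1563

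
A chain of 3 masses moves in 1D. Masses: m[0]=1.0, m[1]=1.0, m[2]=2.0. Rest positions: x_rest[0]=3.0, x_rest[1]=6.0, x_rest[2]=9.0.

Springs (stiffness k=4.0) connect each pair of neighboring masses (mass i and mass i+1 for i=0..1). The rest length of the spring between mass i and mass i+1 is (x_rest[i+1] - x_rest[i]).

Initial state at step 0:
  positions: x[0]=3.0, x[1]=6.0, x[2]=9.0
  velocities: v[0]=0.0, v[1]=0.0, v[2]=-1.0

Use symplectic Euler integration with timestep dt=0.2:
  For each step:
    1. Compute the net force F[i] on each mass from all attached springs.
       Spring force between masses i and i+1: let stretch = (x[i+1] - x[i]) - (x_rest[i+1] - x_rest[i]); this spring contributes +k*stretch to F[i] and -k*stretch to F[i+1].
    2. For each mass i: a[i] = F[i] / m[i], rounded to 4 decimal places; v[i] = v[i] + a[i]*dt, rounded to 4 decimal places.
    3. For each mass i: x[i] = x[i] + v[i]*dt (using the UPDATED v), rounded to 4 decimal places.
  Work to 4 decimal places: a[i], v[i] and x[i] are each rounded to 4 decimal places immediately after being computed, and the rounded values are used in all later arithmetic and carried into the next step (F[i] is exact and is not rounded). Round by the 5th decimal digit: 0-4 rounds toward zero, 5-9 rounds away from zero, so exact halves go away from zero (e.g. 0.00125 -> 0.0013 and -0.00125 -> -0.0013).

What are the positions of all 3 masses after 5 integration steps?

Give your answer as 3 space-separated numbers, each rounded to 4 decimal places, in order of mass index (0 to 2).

Answer: 2.9141 5.5870 8.2495

Derivation:
Step 0: x=[3.0000 6.0000 9.0000] v=[0.0000 0.0000 -1.0000]
Step 1: x=[3.0000 6.0000 8.8000] v=[0.0000 0.0000 -1.0000]
Step 2: x=[3.0000 5.9680 8.6160] v=[0.0000 -0.1600 -0.9200]
Step 3: x=[2.9949 5.8848 8.4602] v=[-0.0256 -0.4160 -0.7792]
Step 4: x=[2.9722 5.7513 8.3383] v=[-0.1137 -0.6676 -0.6094]
Step 5: x=[2.9141 5.5870 8.2495] v=[-0.2904 -0.8213 -0.4442]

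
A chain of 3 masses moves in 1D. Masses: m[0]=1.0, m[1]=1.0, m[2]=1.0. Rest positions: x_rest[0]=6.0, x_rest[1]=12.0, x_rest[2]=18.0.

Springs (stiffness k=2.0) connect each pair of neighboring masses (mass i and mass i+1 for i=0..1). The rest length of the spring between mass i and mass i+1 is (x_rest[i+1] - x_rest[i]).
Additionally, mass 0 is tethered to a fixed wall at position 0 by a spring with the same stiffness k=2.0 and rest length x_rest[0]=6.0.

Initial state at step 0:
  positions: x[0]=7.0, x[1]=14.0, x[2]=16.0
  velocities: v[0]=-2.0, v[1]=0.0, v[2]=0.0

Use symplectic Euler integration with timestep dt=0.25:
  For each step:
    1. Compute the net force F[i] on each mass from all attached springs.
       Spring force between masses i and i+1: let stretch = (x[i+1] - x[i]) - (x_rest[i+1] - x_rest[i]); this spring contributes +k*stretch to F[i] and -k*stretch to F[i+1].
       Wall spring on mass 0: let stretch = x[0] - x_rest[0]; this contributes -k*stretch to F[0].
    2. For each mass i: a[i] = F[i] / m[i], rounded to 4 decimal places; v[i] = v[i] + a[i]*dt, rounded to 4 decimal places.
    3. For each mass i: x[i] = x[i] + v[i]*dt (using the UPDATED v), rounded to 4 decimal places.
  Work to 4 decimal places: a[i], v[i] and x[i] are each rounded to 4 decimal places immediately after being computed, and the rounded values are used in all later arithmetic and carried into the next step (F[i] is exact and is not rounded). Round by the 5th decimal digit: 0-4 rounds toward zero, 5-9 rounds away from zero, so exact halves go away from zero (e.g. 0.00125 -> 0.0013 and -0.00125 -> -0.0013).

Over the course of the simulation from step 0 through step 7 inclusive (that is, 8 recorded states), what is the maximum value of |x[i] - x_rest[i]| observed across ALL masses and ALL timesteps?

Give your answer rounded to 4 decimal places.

Answer: 2.4379

Derivation:
Step 0: x=[7.0000 14.0000 16.0000] v=[-2.0000 0.0000 0.0000]
Step 1: x=[6.5000 13.3750 16.5000] v=[-2.0000 -2.5000 2.0000]
Step 2: x=[6.0469 12.2813 17.3594] v=[-1.8125 -4.3750 3.4375]
Step 3: x=[5.6172 11.0430 18.3340] v=[-1.7188 -4.9532 3.8985]
Step 4: x=[5.1636 10.0379 19.1473] v=[-1.8145 -4.0206 3.2530]
Step 5: x=[4.6738 9.5621 19.5719] v=[-1.9592 -1.9031 1.6983]
Step 6: x=[4.2108 9.7265 19.4953] v=[-1.8520 0.6577 -0.3066]
Step 7: x=[3.9109 10.4226 18.9476] v=[-1.1996 2.7843 -2.1910]
Max displacement = 2.4379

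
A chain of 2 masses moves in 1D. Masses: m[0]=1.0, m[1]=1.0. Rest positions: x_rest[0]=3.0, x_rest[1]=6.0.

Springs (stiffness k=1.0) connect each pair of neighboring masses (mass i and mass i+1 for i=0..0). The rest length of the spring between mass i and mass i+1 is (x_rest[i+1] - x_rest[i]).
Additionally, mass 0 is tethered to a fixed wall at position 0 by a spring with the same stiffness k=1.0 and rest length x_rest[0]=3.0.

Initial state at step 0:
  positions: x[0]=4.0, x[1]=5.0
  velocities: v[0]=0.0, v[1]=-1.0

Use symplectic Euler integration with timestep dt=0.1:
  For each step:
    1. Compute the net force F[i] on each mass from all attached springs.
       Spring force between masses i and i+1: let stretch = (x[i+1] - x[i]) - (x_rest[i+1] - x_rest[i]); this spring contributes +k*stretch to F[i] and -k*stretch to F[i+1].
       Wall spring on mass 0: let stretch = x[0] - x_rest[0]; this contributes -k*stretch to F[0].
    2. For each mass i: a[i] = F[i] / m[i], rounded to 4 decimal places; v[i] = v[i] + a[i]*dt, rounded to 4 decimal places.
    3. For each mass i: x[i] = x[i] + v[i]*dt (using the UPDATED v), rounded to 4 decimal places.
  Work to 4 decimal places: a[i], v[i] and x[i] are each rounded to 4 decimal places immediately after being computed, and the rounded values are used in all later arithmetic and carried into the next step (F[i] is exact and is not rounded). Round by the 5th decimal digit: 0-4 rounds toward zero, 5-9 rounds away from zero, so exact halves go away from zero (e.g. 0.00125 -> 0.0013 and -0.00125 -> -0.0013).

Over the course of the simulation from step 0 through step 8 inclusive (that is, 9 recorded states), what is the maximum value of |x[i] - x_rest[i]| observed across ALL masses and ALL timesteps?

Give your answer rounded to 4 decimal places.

Answer: 1.1975

Derivation:
Step 0: x=[4.0000 5.0000] v=[0.0000 -1.0000]
Step 1: x=[3.9700 4.9200] v=[-0.3000 -0.8000]
Step 2: x=[3.9098 4.8605] v=[-0.6020 -0.5950]
Step 3: x=[3.8200 4.8215] v=[-0.8979 -0.3901]
Step 4: x=[3.7020 4.8025] v=[-1.1798 -0.1903]
Step 5: x=[3.5580 4.8025] v=[-1.4400 -0.0004]
Step 6: x=[3.3909 4.8200] v=[-1.6714 0.1752]
Step 7: x=[3.2041 4.8532] v=[-1.8676 0.3323]
Step 8: x=[3.0018 4.8999] v=[-2.0231 0.4674]
Max displacement = 1.1975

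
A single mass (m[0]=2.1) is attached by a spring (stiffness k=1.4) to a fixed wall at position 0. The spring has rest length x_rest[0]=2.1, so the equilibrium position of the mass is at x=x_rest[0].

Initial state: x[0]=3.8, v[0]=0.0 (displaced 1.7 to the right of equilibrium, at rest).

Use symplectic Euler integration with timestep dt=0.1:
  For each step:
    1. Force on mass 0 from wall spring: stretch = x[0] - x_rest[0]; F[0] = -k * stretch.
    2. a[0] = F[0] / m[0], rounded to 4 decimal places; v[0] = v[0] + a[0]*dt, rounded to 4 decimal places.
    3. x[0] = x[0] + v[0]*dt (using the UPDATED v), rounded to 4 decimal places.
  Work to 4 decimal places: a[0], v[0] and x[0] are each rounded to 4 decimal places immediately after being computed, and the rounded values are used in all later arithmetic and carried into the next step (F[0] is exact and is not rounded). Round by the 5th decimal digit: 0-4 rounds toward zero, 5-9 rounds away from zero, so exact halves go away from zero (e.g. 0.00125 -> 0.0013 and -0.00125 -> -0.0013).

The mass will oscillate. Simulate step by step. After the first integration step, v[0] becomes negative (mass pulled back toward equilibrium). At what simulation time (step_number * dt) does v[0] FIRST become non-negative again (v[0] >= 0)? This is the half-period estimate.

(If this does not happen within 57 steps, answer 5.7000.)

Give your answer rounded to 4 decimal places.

Answer: 3.9000

Derivation:
Step 0: x=[3.8000] v=[0.0000]
Step 1: x=[3.7887] v=[-0.1133]
Step 2: x=[3.7661] v=[-0.2259]
Step 3: x=[3.7324] v=[-0.3370]
Step 4: x=[3.6878] v=[-0.4458]
Step 5: x=[3.6326] v=[-0.5517]
Step 6: x=[3.5672] v=[-0.6539]
Step 7: x=[3.4920] v=[-0.7517]
Step 8: x=[3.4076] v=[-0.8445]
Step 9: x=[3.3144] v=[-0.9317]
Step 10: x=[3.2131] v=[-1.0127]
Step 11: x=[3.1044] v=[-1.0869]
Step 12: x=[2.9890] v=[-1.1539]
Step 13: x=[2.8677] v=[-1.2132]
Step 14: x=[2.7413] v=[-1.2644]
Step 15: x=[2.6106] v=[-1.3072]
Step 16: x=[2.4765] v=[-1.3412]
Step 17: x=[2.3399] v=[-1.3663]
Step 18: x=[2.2017] v=[-1.3823]
Step 19: x=[2.0628] v=[-1.3891]
Step 20: x=[1.9241] v=[-1.3866]
Step 21: x=[1.7866] v=[-1.3749]
Step 22: x=[1.6512] v=[-1.3540]
Step 23: x=[1.5188] v=[-1.3241]
Step 24: x=[1.3903] v=[-1.2854]
Step 25: x=[1.2665] v=[-1.2381]
Step 26: x=[1.1483] v=[-1.1825]
Step 27: x=[1.0364] v=[-1.1191]
Step 28: x=[0.9316] v=[-1.0482]
Step 29: x=[0.8346] v=[-0.9703]
Step 30: x=[0.7460] v=[-0.8859]
Step 31: x=[0.6664] v=[-0.7956]
Step 32: x=[0.5964] v=[-0.7000]
Step 33: x=[0.5364] v=[-0.5998]
Step 34: x=[0.4868] v=[-0.4956]
Step 35: x=[0.4480] v=[-0.3881]
Step 36: x=[0.4202] v=[-0.2780]
Step 37: x=[0.4036] v=[-0.1660]
Step 38: x=[0.3983] v=[-0.0529]
Step 39: x=[0.4044] v=[0.0606]
First v>=0 after going negative at step 39, time=3.9000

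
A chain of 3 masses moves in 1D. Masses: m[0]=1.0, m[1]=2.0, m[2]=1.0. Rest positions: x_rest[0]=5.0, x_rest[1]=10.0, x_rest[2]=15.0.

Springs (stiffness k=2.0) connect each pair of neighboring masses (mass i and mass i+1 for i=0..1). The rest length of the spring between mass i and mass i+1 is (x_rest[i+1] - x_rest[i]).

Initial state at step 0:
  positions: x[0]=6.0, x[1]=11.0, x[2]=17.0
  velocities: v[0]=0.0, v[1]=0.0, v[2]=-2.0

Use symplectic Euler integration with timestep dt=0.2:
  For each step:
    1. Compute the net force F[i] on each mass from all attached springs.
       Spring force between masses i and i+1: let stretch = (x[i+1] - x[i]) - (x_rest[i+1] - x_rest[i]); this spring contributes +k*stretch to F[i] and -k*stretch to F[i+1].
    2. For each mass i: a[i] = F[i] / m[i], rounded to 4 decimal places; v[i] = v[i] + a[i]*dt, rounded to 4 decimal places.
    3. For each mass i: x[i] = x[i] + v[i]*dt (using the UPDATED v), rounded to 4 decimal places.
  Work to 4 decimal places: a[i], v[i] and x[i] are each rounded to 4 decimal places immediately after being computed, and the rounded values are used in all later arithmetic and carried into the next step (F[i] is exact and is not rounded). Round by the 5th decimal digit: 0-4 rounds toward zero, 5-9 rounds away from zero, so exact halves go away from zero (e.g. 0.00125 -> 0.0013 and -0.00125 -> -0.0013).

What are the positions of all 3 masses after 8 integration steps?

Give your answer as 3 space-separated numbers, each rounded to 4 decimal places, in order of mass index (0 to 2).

Answer: 6.1485 10.6747 14.3023

Derivation:
Step 0: x=[6.0000 11.0000 17.0000] v=[0.0000 0.0000 -2.0000]
Step 1: x=[6.0000 11.0400 16.5200] v=[0.0000 0.2000 -2.4000]
Step 2: x=[6.0032 11.0976 16.0016] v=[0.0160 0.2880 -2.5920]
Step 3: x=[6.0140 11.1476 15.4909] v=[0.0538 0.2499 -2.5536]
Step 4: x=[6.0354 11.1660 15.0327] v=[0.1072 0.0918 -2.2909]
Step 5: x=[6.0673 11.1338 14.6652] v=[0.1594 -0.1610 -1.8376]
Step 6: x=[6.1045 11.0402 14.4152] v=[0.1860 -0.4680 -1.2502]
Step 7: x=[6.1366 10.8842 14.2952] v=[0.1603 -0.7801 -0.6002]
Step 8: x=[6.1485 10.6747 14.3023] v=[0.0593 -1.0474 0.0354]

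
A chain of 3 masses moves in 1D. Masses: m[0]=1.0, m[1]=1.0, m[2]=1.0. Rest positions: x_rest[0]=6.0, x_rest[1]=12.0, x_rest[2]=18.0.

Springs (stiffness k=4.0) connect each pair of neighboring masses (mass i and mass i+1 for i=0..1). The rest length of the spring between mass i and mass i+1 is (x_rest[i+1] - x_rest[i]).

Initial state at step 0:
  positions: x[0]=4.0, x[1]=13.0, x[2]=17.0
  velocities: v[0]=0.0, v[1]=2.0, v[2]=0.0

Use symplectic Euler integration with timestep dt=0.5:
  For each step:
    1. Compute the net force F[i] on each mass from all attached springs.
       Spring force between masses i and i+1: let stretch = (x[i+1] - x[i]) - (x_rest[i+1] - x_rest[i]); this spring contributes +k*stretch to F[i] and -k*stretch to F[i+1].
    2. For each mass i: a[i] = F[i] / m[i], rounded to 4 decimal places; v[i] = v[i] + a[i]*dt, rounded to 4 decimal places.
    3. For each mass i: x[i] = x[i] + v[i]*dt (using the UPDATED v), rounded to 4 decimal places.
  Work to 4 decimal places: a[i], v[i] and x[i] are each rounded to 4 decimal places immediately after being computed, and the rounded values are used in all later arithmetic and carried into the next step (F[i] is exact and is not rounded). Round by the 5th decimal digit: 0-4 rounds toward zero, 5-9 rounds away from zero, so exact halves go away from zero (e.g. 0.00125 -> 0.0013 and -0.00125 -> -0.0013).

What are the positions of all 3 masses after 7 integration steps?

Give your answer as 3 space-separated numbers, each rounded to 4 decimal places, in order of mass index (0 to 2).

Answer: 9.0000 11.0000 21.0000

Derivation:
Step 0: x=[4.0000 13.0000 17.0000] v=[0.0000 2.0000 0.0000]
Step 1: x=[7.0000 9.0000 19.0000] v=[6.0000 -8.0000 4.0000]
Step 2: x=[6.0000 13.0000 17.0000] v=[-2.0000 8.0000 -4.0000]
Step 3: x=[6.0000 14.0000 17.0000] v=[0.0000 2.0000 0.0000]
Step 4: x=[8.0000 10.0000 20.0000] v=[4.0000 -8.0000 6.0000]
Step 5: x=[6.0000 14.0000 19.0000] v=[-4.0000 8.0000 -2.0000]
Step 6: x=[6.0000 15.0000 19.0000] v=[0.0000 2.0000 0.0000]
Step 7: x=[9.0000 11.0000 21.0000] v=[6.0000 -8.0000 4.0000]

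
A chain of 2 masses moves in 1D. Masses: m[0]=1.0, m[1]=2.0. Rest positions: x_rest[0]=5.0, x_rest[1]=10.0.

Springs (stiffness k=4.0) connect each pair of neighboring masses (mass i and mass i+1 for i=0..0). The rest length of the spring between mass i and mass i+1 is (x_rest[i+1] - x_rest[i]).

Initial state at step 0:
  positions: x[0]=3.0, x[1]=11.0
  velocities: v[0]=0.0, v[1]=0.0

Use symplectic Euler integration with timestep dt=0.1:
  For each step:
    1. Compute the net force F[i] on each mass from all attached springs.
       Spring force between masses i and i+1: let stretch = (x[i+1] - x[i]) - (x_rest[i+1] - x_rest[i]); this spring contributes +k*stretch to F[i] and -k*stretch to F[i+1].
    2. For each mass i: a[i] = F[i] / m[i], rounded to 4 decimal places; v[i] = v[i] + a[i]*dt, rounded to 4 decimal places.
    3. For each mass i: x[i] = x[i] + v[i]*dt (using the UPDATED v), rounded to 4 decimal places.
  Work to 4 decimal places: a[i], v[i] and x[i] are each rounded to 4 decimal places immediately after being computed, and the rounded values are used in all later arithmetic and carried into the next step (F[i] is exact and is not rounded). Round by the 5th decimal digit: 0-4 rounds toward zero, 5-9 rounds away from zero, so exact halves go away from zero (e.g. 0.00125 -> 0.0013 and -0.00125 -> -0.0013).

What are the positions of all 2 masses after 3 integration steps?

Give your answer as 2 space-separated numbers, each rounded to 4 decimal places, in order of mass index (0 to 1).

Answer: 3.6844 10.6578

Derivation:
Step 0: x=[3.0000 11.0000] v=[0.0000 0.0000]
Step 1: x=[3.1200 10.9400] v=[1.2000 -0.6000]
Step 2: x=[3.3528 10.8236] v=[2.3280 -1.1640]
Step 3: x=[3.6844 10.6578] v=[3.3163 -1.6582]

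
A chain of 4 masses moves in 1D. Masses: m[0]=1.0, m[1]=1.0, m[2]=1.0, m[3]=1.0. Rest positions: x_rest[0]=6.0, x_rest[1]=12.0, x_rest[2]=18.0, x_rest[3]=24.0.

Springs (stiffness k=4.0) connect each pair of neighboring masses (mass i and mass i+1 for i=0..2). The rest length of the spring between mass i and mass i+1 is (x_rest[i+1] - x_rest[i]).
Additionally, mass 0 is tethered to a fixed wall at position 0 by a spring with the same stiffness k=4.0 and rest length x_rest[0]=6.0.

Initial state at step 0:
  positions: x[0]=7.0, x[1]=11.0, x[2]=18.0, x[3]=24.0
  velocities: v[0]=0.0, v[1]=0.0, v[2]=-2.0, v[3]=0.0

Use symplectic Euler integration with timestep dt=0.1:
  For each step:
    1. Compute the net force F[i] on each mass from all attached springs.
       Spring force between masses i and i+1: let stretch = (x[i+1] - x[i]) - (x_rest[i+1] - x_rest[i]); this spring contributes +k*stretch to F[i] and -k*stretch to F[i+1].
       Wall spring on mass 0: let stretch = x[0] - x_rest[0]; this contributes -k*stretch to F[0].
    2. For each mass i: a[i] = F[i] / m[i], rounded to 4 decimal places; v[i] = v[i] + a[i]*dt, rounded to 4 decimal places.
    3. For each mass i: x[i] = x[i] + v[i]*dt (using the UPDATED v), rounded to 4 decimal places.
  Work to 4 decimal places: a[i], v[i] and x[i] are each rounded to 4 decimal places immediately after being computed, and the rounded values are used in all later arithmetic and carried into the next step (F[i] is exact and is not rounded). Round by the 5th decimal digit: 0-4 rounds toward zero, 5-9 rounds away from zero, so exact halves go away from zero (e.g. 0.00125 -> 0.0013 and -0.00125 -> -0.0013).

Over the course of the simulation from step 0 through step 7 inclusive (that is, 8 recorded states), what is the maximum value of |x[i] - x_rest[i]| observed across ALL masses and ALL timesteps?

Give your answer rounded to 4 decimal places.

Step 0: x=[7.0000 11.0000 18.0000 24.0000] v=[0.0000 0.0000 -2.0000 0.0000]
Step 1: x=[6.8800 11.1200 17.7600 24.0000] v=[-1.2000 1.2000 -2.4000 0.0000]
Step 2: x=[6.6544 11.3360 17.5040 23.9904] v=[-2.2560 2.1600 -2.5600 -0.0960]
Step 3: x=[6.3499 11.6115 17.2607 23.9613] v=[-3.0451 2.7546 -2.4326 -0.2906]
Step 4: x=[6.0019 11.9025 17.0595 23.9042] v=[-3.4804 2.9096 -2.0120 -0.5708]
Step 5: x=[5.6498 12.1637 16.9258 23.8133] v=[-3.5209 2.6122 -1.3369 -0.9087]
Step 6: x=[5.3323 12.3549 16.8771 23.6869] v=[-3.1753 1.9115 -0.4867 -1.2637]
Step 7: x=[5.0824 12.4460 16.9199 23.5281] v=[-2.4992 0.9113 0.4283 -1.5876]
Max displacement = 1.1229

Answer: 1.1229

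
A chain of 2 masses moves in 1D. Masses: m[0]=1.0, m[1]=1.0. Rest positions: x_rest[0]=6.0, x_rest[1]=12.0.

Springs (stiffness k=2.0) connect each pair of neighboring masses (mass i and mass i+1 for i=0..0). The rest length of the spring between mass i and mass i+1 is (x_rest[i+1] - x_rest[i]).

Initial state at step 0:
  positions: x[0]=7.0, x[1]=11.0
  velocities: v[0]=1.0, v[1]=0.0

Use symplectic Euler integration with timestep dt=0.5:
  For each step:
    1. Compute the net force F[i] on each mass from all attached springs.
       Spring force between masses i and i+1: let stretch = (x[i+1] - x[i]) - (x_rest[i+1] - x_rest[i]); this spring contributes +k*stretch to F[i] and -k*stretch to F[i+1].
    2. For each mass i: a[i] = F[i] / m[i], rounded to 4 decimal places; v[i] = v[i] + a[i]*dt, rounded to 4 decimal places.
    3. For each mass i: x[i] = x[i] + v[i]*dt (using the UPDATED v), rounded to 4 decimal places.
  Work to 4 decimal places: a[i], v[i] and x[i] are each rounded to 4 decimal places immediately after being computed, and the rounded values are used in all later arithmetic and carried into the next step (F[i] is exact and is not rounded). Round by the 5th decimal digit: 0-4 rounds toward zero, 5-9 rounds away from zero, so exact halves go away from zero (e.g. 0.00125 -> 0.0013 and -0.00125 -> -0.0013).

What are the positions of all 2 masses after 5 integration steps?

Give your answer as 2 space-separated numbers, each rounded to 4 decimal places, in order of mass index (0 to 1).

Step 0: x=[7.0000 11.0000] v=[1.0000 0.0000]
Step 1: x=[6.5000 12.0000] v=[-1.0000 2.0000]
Step 2: x=[5.7500 13.2500] v=[-1.5000 2.5000]
Step 3: x=[5.7500 13.7500] v=[0.0000 1.0000]
Step 4: x=[6.7500 13.2500] v=[2.0000 -1.0000]
Step 5: x=[8.0000 12.5000] v=[2.5000 -1.5000]

Answer: 8.0000 12.5000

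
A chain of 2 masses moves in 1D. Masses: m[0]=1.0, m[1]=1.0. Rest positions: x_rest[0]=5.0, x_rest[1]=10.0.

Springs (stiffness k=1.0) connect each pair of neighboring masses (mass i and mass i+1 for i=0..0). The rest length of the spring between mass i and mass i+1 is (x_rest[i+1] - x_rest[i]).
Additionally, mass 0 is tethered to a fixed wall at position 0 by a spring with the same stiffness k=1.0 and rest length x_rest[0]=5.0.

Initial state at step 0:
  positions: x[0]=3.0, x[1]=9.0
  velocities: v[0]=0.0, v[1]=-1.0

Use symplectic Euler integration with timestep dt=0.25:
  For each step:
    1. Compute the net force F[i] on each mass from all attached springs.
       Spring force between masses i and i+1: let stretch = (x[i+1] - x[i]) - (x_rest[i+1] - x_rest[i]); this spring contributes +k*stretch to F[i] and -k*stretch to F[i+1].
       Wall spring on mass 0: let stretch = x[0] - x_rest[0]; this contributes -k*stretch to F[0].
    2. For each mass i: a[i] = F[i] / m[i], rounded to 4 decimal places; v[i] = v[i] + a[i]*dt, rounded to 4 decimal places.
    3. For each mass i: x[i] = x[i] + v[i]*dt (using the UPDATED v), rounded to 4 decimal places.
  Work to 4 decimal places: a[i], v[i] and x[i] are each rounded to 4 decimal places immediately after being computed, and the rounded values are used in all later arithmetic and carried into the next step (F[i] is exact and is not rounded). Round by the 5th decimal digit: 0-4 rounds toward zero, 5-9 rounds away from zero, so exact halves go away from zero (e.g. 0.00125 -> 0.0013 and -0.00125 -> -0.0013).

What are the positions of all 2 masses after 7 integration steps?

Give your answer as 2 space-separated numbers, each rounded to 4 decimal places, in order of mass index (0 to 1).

Step 0: x=[3.0000 9.0000] v=[0.0000 -1.0000]
Step 1: x=[3.1875 8.6875] v=[0.7500 -1.2500]
Step 2: x=[3.5195 8.3438] v=[1.3281 -1.3750]
Step 3: x=[3.9331 8.0110] v=[1.6543 -1.3311]
Step 4: x=[4.3557 7.7359] v=[1.6905 -1.1006]
Step 5: x=[4.7174 7.5620] v=[1.4466 -0.6957]
Step 6: x=[4.9620 7.5228] v=[0.9784 -0.1569]
Step 7: x=[5.0565 7.6360] v=[0.3781 0.4529]

Answer: 5.0565 7.6360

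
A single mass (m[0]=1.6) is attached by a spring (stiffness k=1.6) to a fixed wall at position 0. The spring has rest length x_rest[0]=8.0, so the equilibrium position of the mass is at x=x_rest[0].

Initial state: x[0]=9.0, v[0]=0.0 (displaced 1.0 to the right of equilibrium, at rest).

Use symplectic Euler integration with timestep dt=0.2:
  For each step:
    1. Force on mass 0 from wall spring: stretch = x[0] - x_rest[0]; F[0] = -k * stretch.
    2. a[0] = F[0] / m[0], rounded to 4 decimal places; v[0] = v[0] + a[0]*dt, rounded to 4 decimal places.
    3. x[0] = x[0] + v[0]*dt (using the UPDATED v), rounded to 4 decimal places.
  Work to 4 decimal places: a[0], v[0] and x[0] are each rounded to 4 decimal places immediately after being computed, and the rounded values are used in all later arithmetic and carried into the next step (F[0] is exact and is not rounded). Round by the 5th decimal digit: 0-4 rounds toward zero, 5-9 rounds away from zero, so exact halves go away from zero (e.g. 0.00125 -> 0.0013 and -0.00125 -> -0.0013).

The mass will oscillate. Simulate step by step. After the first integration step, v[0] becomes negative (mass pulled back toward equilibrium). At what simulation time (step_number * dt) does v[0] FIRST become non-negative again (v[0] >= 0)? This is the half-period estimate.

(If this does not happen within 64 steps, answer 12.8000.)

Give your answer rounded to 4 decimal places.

Answer: 3.2000

Derivation:
Step 0: x=[9.0000] v=[0.0000]
Step 1: x=[8.9600] v=[-0.2000]
Step 2: x=[8.8816] v=[-0.3920]
Step 3: x=[8.7679] v=[-0.5683]
Step 4: x=[8.6235] v=[-0.7219]
Step 5: x=[8.4542] v=[-0.8466]
Step 6: x=[8.2667] v=[-0.9374]
Step 7: x=[8.0686] v=[-0.9907]
Step 8: x=[7.8677] v=[-1.0044]
Step 9: x=[7.6721] v=[-0.9779]
Step 10: x=[7.4896] v=[-0.9123]
Step 11: x=[7.3276] v=[-0.8102]
Step 12: x=[7.1925] v=[-0.6757]
Step 13: x=[7.0897] v=[-0.5142]
Step 14: x=[7.0233] v=[-0.3321]
Step 15: x=[6.9959] v=[-0.1368]
Step 16: x=[7.0087] v=[0.0640]
First v>=0 after going negative at step 16, time=3.2000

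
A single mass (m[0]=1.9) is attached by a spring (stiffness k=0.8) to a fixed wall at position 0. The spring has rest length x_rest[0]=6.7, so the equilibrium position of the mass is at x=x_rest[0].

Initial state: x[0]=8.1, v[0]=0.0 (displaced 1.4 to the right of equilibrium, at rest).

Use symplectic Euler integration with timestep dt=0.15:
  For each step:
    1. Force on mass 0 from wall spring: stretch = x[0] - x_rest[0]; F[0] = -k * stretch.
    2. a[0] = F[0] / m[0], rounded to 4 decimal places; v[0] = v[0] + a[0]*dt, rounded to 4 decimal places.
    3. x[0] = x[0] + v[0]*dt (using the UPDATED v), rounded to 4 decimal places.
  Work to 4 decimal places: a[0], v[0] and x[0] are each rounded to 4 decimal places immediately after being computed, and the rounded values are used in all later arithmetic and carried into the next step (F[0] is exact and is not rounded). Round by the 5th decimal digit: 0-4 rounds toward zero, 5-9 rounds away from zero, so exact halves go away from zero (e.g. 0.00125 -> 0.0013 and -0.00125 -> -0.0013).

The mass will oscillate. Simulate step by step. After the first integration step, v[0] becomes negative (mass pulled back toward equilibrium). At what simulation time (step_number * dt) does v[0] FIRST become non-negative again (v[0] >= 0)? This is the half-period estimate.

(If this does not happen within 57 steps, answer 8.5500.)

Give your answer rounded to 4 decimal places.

Answer: 4.9500

Derivation:
Step 0: x=[8.1000] v=[0.0000]
Step 1: x=[8.0867] v=[-0.0884]
Step 2: x=[8.0603] v=[-0.1760]
Step 3: x=[8.0210] v=[-0.2619]
Step 4: x=[7.9692] v=[-0.3453]
Step 5: x=[7.9054] v=[-0.4255]
Step 6: x=[7.8302] v=[-0.5016]
Step 7: x=[7.7443] v=[-0.5730]
Step 8: x=[7.6485] v=[-0.6390]
Step 9: x=[7.5437] v=[-0.6989]
Step 10: x=[7.4309] v=[-0.7522]
Step 11: x=[7.3111] v=[-0.7984]
Step 12: x=[7.1856] v=[-0.8370]
Step 13: x=[7.0554] v=[-0.8677]
Step 14: x=[6.9219] v=[-0.8901]
Step 15: x=[6.7863] v=[-0.9041]
Step 16: x=[6.6499] v=[-0.9095]
Step 17: x=[6.5140] v=[-0.9063]
Step 18: x=[6.3798] v=[-0.8946]
Step 19: x=[6.2486] v=[-0.8744]
Step 20: x=[6.1217] v=[-0.8459]
Step 21: x=[6.0003] v=[-0.8094]
Step 22: x=[5.8855] v=[-0.7652]
Step 23: x=[5.7784] v=[-0.7138]
Step 24: x=[5.6801] v=[-0.6556]
Step 25: x=[5.5914] v=[-0.5912]
Step 26: x=[5.5132] v=[-0.5212]
Step 27: x=[5.4463] v=[-0.4462]
Step 28: x=[5.3913] v=[-0.3670]
Step 29: x=[5.3486] v=[-0.2844]
Step 30: x=[5.3187] v=[-0.1991]
Step 31: x=[5.3019] v=[-0.1119]
Step 32: x=[5.2984] v=[-0.0236]
Step 33: x=[5.3081] v=[0.0649]
First v>=0 after going negative at step 33, time=4.9500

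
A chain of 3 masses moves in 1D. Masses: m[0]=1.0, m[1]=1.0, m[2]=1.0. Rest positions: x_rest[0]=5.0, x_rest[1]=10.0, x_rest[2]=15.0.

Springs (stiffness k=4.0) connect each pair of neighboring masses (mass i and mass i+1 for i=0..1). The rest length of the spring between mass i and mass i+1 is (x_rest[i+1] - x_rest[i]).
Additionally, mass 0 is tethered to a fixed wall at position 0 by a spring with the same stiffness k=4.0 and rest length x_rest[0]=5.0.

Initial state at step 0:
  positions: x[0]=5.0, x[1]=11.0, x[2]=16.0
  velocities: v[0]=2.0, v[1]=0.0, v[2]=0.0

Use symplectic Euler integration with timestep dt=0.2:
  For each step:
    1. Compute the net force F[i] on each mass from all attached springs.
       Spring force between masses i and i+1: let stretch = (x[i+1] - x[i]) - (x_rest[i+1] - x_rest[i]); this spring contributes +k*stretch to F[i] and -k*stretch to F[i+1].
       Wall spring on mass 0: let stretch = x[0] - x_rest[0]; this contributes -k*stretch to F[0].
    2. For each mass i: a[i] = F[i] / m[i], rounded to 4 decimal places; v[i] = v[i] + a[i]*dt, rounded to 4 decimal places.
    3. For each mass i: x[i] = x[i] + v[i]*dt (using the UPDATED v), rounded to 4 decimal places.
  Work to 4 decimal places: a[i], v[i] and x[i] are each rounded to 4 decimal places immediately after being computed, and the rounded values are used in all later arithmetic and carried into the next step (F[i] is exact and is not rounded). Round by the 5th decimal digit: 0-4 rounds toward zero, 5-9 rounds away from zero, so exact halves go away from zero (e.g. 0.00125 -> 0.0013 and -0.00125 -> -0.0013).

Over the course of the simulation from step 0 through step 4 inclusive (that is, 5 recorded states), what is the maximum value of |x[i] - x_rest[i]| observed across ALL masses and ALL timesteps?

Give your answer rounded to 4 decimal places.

Answer: 1.3521

Derivation:
Step 0: x=[5.0000 11.0000 16.0000] v=[2.0000 0.0000 0.0000]
Step 1: x=[5.5600 10.8400 16.0000] v=[2.8000 -0.8000 0.0000]
Step 2: x=[6.0752 10.6608 15.9744] v=[2.5760 -0.8960 -0.1280]
Step 3: x=[6.3521 10.5981 15.8986] v=[1.3843 -0.3136 -0.3789]
Step 4: x=[6.2920 10.7041 15.7747] v=[-0.3006 0.5300 -0.6193]
Max displacement = 1.3521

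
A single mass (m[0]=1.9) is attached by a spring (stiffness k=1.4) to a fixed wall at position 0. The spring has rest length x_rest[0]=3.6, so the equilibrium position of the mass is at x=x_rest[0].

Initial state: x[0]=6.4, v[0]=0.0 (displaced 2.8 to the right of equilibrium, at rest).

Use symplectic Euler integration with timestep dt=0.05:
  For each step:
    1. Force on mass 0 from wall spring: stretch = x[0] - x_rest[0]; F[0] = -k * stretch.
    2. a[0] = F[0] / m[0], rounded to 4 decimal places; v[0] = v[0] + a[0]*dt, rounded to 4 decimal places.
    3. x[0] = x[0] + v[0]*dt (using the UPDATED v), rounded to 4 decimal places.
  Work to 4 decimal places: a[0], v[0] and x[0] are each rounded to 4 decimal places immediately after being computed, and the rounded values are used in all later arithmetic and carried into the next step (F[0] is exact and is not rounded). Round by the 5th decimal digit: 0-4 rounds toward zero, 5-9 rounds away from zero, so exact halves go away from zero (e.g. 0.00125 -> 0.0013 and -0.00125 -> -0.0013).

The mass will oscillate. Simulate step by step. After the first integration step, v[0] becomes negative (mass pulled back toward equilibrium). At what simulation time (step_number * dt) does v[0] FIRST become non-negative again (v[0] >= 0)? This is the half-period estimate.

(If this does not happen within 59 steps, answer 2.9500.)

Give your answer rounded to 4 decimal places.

Answer: 2.9500

Derivation:
Step 0: x=[6.4000] v=[0.0000]
Step 1: x=[6.3948] v=[-0.1032]
Step 2: x=[6.3845] v=[-0.2062]
Step 3: x=[6.3691] v=[-0.3088]
Step 4: x=[6.3486] v=[-0.4108]
Step 5: x=[6.3230] v=[-0.5121]
Step 6: x=[6.2924] v=[-0.6124]
Step 7: x=[6.2568] v=[-0.7116]
Step 8: x=[6.2163] v=[-0.8095]
Step 9: x=[6.1710] v=[-0.9059]
Step 10: x=[6.1210] v=[-1.0006]
Step 11: x=[6.0663] v=[-1.0935]
Step 12: x=[6.0071] v=[-1.1844]
Step 13: x=[5.9434] v=[-1.2731]
Step 14: x=[5.8754] v=[-1.3594]
Step 15: x=[5.8032] v=[-1.4432]
Step 16: x=[5.7270] v=[-1.5244]
Step 17: x=[5.6469] v=[-1.6028]
Step 18: x=[5.5630] v=[-1.6782]
Step 19: x=[5.4755] v=[-1.7505]
Step 20: x=[5.3845] v=[-1.8196]
Step 21: x=[5.2902] v=[-1.8853]
Step 22: x=[5.1928] v=[-1.9476]
Step 23: x=[5.0925] v=[-2.0063]
Step 24: x=[4.9894] v=[-2.0613]
Step 25: x=[4.8838] v=[-2.1125]
Step 26: x=[4.7758] v=[-2.1598]
Step 27: x=[4.6656] v=[-2.2031]
Step 28: x=[4.5535] v=[-2.2424]
Step 29: x=[4.4396] v=[-2.2775]
Step 30: x=[4.3242] v=[-2.3084]
Step 31: x=[4.2074] v=[-2.3351]
Step 32: x=[4.0895] v=[-2.3575]
Step 33: x=[3.9707] v=[-2.3755]
Step 34: x=[3.8512] v=[-2.3892]
Step 35: x=[3.7313] v=[-2.3985]
Step 36: x=[3.6111] v=[-2.4033]
Step 37: x=[3.4909] v=[-2.4037]
Step 38: x=[3.3709] v=[-2.3997]
Step 39: x=[3.2513] v=[-2.3913]
Step 40: x=[3.1324] v=[-2.3785]
Step 41: x=[3.0143] v=[-2.3613]
Step 42: x=[2.8973] v=[-2.3397]
Step 43: x=[2.7816] v=[-2.3138]
Step 44: x=[2.6674] v=[-2.2837]
Step 45: x=[2.5549] v=[-2.2493]
Step 46: x=[2.4444] v=[-2.2108]
Step 47: x=[2.3360] v=[-2.1682]
Step 48: x=[2.2299] v=[-2.1216]
Step 49: x=[2.1263] v=[-2.0711]
Step 50: x=[2.0255] v=[-2.0168]
Step 51: x=[1.9276] v=[-1.9588]
Step 52: x=[1.8327] v=[-1.8972]
Step 53: x=[1.7411] v=[-1.8321]
Step 54: x=[1.6529] v=[-1.7636]
Step 55: x=[1.5683] v=[-1.6919]
Step 56: x=[1.4874] v=[-1.6171]
Step 57: x=[1.4104] v=[-1.5393]
Step 58: x=[1.3375] v=[-1.4586]
Step 59: x=[1.2687] v=[-1.3752]
v[0] did not become non-negative within 59 steps; using fallback time=2.9500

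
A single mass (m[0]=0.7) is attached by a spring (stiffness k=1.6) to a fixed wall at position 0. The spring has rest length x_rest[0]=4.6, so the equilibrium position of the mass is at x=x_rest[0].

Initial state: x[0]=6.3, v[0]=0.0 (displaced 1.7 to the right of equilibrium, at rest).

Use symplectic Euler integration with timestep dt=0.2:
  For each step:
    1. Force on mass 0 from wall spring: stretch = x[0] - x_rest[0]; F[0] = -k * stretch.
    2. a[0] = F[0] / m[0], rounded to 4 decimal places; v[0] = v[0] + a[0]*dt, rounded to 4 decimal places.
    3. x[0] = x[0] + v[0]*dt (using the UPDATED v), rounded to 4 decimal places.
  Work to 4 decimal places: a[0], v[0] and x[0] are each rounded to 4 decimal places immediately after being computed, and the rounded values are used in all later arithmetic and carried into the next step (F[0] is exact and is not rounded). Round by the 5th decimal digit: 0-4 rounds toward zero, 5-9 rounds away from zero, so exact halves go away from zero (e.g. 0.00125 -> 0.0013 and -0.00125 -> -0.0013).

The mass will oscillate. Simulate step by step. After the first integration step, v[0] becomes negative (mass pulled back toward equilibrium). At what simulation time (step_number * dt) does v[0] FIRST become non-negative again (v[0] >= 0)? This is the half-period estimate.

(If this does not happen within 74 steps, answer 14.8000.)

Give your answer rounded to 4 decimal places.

Answer: 2.2000

Derivation:
Step 0: x=[6.3000] v=[0.0000]
Step 1: x=[6.1446] v=[-0.7771]
Step 2: x=[5.8480] v=[-1.4832]
Step 3: x=[5.4373] v=[-2.0537]
Step 4: x=[4.9500] v=[-2.4365]
Step 5: x=[4.4307] v=[-2.5965]
Step 6: x=[3.9269] v=[-2.5191]
Step 7: x=[3.4846] v=[-2.2114]
Step 8: x=[3.1443] v=[-1.7015]
Step 9: x=[2.9371] v=[-1.0360]
Step 10: x=[2.8819] v=[-0.2758]
Step 11: x=[2.9838] v=[0.5096]
First v>=0 after going negative at step 11, time=2.2000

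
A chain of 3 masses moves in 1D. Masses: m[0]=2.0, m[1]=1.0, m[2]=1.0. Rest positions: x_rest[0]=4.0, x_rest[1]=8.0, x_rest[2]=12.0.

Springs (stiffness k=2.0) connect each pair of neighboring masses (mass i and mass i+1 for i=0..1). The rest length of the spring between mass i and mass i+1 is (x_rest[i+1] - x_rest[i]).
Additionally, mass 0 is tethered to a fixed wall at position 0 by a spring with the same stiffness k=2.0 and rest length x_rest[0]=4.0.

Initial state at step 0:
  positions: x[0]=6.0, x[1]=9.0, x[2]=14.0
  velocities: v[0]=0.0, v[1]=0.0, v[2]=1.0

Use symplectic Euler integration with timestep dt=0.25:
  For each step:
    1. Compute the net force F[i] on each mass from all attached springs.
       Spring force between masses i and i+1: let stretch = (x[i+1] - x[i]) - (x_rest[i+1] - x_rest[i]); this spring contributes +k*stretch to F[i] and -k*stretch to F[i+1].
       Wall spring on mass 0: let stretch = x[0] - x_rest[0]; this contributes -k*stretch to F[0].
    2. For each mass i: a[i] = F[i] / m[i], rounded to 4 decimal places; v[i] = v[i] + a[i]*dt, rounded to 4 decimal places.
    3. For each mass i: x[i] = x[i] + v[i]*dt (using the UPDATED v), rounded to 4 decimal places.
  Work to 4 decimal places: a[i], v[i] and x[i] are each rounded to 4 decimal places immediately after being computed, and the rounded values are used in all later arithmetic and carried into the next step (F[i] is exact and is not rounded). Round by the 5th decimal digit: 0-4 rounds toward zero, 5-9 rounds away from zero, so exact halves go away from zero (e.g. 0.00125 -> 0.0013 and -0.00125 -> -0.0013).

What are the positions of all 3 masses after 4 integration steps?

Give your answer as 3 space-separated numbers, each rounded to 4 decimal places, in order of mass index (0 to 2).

Step 0: x=[6.0000 9.0000 14.0000] v=[0.0000 0.0000 1.0000]
Step 1: x=[5.8125 9.2500 14.1250] v=[-0.7500 1.0000 0.5000]
Step 2: x=[5.4766 9.6797 14.1406] v=[-1.3438 1.7188 0.0625]
Step 3: x=[5.0611 10.1416 14.0986] v=[-1.6622 1.8477 -0.1680]
Step 4: x=[4.6468 10.4631 14.0620] v=[-1.6574 1.2860 -0.1465]

Answer: 4.6468 10.4631 14.0620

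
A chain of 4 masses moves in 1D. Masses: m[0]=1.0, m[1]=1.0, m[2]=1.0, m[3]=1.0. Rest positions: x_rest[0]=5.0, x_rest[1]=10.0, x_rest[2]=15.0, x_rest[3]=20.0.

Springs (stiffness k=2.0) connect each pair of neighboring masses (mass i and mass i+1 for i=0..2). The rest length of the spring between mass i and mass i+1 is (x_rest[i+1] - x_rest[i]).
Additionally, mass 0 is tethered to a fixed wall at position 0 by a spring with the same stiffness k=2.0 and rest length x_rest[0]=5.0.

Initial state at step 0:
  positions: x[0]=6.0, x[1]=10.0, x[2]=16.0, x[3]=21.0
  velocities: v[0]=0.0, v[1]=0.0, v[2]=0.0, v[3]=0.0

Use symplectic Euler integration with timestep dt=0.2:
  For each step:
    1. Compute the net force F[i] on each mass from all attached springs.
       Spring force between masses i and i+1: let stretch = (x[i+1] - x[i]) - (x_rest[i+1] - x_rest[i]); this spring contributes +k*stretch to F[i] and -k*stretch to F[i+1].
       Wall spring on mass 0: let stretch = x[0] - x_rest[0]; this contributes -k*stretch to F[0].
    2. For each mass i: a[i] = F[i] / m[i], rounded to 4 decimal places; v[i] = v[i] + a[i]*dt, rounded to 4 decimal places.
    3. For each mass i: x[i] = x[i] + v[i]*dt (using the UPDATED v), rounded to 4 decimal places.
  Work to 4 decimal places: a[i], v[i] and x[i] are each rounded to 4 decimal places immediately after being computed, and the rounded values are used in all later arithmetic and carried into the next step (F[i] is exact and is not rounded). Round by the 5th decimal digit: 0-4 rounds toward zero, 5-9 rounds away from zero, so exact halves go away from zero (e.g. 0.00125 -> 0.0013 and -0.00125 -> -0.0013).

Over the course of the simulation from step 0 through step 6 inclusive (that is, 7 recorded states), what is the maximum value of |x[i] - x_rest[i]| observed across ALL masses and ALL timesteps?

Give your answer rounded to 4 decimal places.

Step 0: x=[6.0000 10.0000 16.0000 21.0000] v=[0.0000 0.0000 0.0000 0.0000]
Step 1: x=[5.8400 10.1600 15.9200 21.0000] v=[-0.8000 0.8000 -0.4000 0.0000]
Step 2: x=[5.5584 10.4352 15.7856 20.9936] v=[-1.4080 1.3760 -0.6720 -0.0320]
Step 3: x=[5.2223 10.7483 15.6398 20.9706] v=[-1.6806 1.5654 -0.7290 -0.1152]
Step 4: x=[4.9105 11.0106 15.5291 20.9211] v=[-1.5591 1.3116 -0.5533 -0.2475]
Step 5: x=[4.6938 11.1464 15.4883 20.8402] v=[-1.0833 0.6790 -0.2039 -0.4043]
Step 6: x=[4.6178 11.1133 15.5283 20.7312] v=[-0.3798 -0.1653 0.2001 -0.5451]
Max displacement = 1.1464

Answer: 1.1464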